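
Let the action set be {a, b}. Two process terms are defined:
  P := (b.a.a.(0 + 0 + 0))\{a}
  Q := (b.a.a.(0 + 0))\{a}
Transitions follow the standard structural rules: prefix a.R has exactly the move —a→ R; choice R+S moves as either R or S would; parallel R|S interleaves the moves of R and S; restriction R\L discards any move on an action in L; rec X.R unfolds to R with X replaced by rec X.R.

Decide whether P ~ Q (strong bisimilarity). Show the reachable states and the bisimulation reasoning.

YES

LTS(P): 2 reachable states
  m0 = (b.a.a.(0 + 0 + 0))\{a} → —b→ m1
  m1 = (a.a.(0 + 0 + 0))\{a} → (no moves)
LTS(Q): 2 reachable states
  n0 = (b.a.a.(0 + 0))\{a} → —b→ n1
  n1 = (a.a.(0 + 0))\{a} → (no moves)
Partition-refinement fixed point:
  B0 = {m0, n0}
  B1 = {m1, n1}
m0 ∈ B0, n0 ∈ B0 → same block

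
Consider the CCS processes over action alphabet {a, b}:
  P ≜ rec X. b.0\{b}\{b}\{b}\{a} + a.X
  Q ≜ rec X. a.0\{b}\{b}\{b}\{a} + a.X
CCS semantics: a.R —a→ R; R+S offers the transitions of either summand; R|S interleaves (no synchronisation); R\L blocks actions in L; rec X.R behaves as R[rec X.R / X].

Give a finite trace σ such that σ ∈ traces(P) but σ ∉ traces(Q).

P's transition system — 2 states:
  s0 = rec X. b.0\{b}\{b}\{b}\{a} + a.X has moves --a--▸ s0, --b--▸ s1
  s1 = 0\{b}\{b}\{b}\{a} has moves ∅
Q's transition system — 2 states:
  t0 = rec X. a.0\{b}\{b}\{b}\{a} + a.X has moves --a--▸ t0, --a--▸ t1
  t1 = 0\{b}\{b}\{b}\{a} has moves ∅
Executing b from P (initial set {s0}):
  [1] b ⇒ {s1}
  — P admits the full trace.
Executing b from Q (initial set {t0}):
  [1] b ⇒ ∅  — Q cannot continue

b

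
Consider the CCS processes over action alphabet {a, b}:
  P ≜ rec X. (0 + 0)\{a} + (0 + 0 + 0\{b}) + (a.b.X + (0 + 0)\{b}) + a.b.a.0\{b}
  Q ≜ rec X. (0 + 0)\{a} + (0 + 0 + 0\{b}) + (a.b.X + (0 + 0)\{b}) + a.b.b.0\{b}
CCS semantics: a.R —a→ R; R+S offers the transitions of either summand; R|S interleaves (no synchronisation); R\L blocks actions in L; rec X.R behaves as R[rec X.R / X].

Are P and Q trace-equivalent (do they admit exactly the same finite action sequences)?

Reachable graph of P (5 states):
  u0 = rec X. (0 + 0)\{a} + (0 + 0 + 0\{b}) + (a.b.X + (0 + 0)\{b}) + a.b.a.0\{b} → —a→ u1, —a→ u2
  u1 = b.(rec X. (0 + 0)\{a} + (0 + 0 + 0\{b}) + (a.b.X + (0 + 0)\{b}) + a.b.a.0\{b}) → —b→ u0
  u2 = b.a.0\{b} → —b→ u3
  u3 = a.0\{b} → —a→ u4
  u4 = 0\{b} → (no moves)
Reachable graph of Q (5 states):
  v0 = rec X. (0 + 0)\{a} + (0 + 0 + 0\{b}) + (a.b.X + (0 + 0)\{b}) + a.b.b.0\{b} → —a→ v1, —a→ v2
  v1 = b.(rec X. (0 + 0)\{a} + (0 + 0 + 0\{b}) + (a.b.X + (0 + 0)\{b}) + a.b.b.0\{b}) → —b→ v0
  v2 = b.b.0\{b} → —b→ v3
  v3 = b.0\{b} → —b→ v4
  v4 = 0\{b} → (no moves)
Run σ = ⟨abb⟩ on Q: start {v0}
  step 1 (a): {v1, v2}
  step 2 (b): {v0, v3}
  step 3 (b): {v4}
  ✓ Q
Run σ = ⟨abb⟩ on P: start {u0}
  step 1 (a): {u1, u2}
  step 2 (b): {u0, u3}
  step 3 (b): ∅  — P cannot continue

NO — witness ⟨abb⟩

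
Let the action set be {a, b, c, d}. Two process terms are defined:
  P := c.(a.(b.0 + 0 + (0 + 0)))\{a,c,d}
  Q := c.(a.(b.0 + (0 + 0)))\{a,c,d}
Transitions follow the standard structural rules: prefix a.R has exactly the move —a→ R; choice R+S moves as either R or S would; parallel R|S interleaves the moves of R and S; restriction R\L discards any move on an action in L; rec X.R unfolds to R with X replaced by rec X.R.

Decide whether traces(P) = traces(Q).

P's transition system — 2 states:
  p0 = c.(a.(b.0 + 0 + (0 + 0)))\{a,c,d} has moves ··c··> p1
  p1 = (a.(b.0 + 0 + (0 + 0)))\{a,c,d} has moves ∅
Q's transition system — 2 states:
  q0 = c.(a.(b.0 + (0 + 0)))\{a,c,d} has moves ··c··> q1
  q1 = (a.(b.0 + (0 + 0)))\{a,c,d} has moves ∅
Coarsest stable partition (strong bisimilarity classes):
  B0 = {p0, q0}
  B1 = {p1, q1}
p0 ∈ B0, q0 ∈ B0 → same block
Bisimilar ⇒ trace-equivalent.

trace-equivalent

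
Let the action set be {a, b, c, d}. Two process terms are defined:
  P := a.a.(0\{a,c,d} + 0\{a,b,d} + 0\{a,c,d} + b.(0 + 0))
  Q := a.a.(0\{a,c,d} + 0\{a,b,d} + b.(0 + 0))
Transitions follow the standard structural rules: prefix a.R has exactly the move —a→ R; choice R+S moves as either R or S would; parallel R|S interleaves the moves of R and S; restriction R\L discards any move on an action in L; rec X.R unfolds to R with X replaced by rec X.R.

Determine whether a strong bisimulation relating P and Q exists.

P ~ Q

P's transition system — 4 states:
  m0 = a.a.(0\{a,c,d} + 0\{a,b,d} + 0\{a,c,d} + b.(0 + 0)) has moves --a--▸ m1
  m1 = a.(0\{a,c,d} + 0\{a,b,d} + 0\{a,c,d} + b.(0 + 0)) has moves --a--▸ m2
  m2 = 0\{a,c,d} + 0\{a,b,d} + 0\{a,c,d} + b.(0 + 0) has moves --b--▸ m3
  m3 = 0 + 0 has moves deadlocked
Q's transition system — 4 states:
  n0 = a.a.(0\{a,c,d} + 0\{a,b,d} + b.(0 + 0)) has moves --a--▸ n1
  n1 = a.(0\{a,c,d} + 0\{a,b,d} + b.(0 + 0)) has moves --a--▸ n2
  n2 = 0\{a,c,d} + 0\{a,b,d} + b.(0 + 0) has moves --b--▸ n3
  n3 = 0 + 0 has moves deadlocked
Coarsest stable partition (strong bisimilarity classes):
  B0 = {m0, n0}
  B1 = {m1, n1}
  B2 = {m2, n2}
  B3 = {m3, n3}
m0 ∈ B0, n0 ∈ B0 → same block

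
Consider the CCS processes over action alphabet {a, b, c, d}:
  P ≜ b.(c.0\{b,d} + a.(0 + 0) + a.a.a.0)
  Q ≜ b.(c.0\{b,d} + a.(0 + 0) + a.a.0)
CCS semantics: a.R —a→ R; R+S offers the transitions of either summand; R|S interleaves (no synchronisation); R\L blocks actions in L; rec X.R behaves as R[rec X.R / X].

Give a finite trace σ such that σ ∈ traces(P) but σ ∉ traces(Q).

baaa

P's transition system — 7 states:
  u0 = b.(c.0\{b,d} + a.(0 + 0) + a.a.a.0) | ··b··> u1
  u1 = c.0\{b,d} + a.(0 + 0) + a.a.a.0 | ··a··> u2, ··a··> u3, ··c··> u4
  u2 = 0 + 0 | ∅
  u3 = a.a.0 | ··a··> u5
  u4 = 0\{b,d} | ∅
  u5 = a.0 | ··a··> u6
  u6 = 0 | ∅
Q's transition system — 6 states:
  v0 = b.(c.0\{b,d} + a.(0 + 0) + a.a.0) | ··b··> v1
  v1 = c.0\{b,d} + a.(0 + 0) + a.a.0 | ··a··> v2, ··a··> v3, ··c··> v4
  v2 = 0 + 0 | ∅
  v3 = a.0 | ··a··> v5
  v4 = 0\{b,d} | ∅
  v5 = 0 | ∅
Run σ = ⟨baaa⟩ on P: start {u0}
  step 1 (b): {u1}
  step 2 (a): {u2, u3}
  step 3 (a): {u5}
  step 4 (a): {u6}
  — P admits the full trace.
Run σ = ⟨baaa⟩ on Q: start {v0}
  step 1 (b): {v1}
  step 2 (a): {v2, v3}
  step 3 (a): {v5}
  step 4 (a): no successor for Q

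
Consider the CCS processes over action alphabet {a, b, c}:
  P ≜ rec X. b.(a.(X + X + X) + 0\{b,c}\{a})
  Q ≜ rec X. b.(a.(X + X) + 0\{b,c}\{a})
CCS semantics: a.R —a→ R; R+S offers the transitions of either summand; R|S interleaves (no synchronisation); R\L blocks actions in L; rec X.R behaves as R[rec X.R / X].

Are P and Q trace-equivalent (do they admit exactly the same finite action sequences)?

YES

Reachable graph of P (3 states):
  u0 = rec X. b.(a.(X + X + X) + 0\{b,c}\{a}) | -b-> u1
  u1 = a.((rec X. b.(a.(X + X + X) + 0\{b,c}\{a})) + (rec X. b.(a.(X + X + X) + 0\{b,c}\{a})) + (rec X. b.(a.(X + X + X) + 0\{b,c}\{a}))) + 0\{b,c}\{a} | -a-> u2
  u2 = (rec X. b.(a.(X + X + X) + 0\{b,c}\{a})) + (rec X. b.(a.(X + X + X) + 0\{b,c}\{a})) + (rec X. b.(a.(X + X + X) + 0\{b,c}\{a})) | -b-> u1
Reachable graph of Q (3 states):
  v0 = rec X. b.(a.(X + X) + 0\{b,c}\{a}) | -b-> v1
  v1 = a.((rec X. b.(a.(X + X) + 0\{b,c}\{a})) + (rec X. b.(a.(X + X) + 0\{b,c}\{a}))) + 0\{b,c}\{a} | -a-> v2
  v2 = (rec X. b.(a.(X + X) + 0\{b,c}\{a})) + (rec X. b.(a.(X + X) + 0\{b,c}\{a})) | -b-> v1
Coarsest stable partition (strong bisimilarity classes):
  B0 = {u0, u2, v0, v2}
  B1 = {u1, v1}
u0 ∈ B0, v0 ∈ B0 → same block
Bisimilar ⇒ trace-equivalent.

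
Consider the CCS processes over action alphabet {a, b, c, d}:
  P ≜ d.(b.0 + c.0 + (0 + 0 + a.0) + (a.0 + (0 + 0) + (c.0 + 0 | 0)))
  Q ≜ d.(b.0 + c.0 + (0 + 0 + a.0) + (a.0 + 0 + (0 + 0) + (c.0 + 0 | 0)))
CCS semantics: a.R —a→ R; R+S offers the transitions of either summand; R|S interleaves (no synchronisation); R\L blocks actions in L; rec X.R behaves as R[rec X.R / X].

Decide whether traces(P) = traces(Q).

traces(P) = traces(Q)

LTS(P): 3 reachable states
  m0 = d.(b.0 + c.0 + (0 + 0 + a.0) + (a.0 + (0 + 0) + (c.0 + 0 | 0))) ⊢ ··d··> m1
  m1 = b.0 + c.0 + (0 + 0 + a.0) + (a.0 + (0 + 0) + (c.0 + 0 | 0)) ⊢ ··a··> m2, ··b··> m2, ··c··> m2
  m2 = 0 ⊢ (no moves)
LTS(Q): 3 reachable states
  n0 = d.(b.0 + c.0 + (0 + 0 + a.0) + (a.0 + 0 + (0 + 0) + (c.0 + 0 | 0))) ⊢ ··d··> n1
  n1 = b.0 + c.0 + (0 + 0 + a.0) + (a.0 + 0 + (0 + 0) + (c.0 + 0 | 0)) ⊢ ··a··> n2, ··b··> n2, ··c··> n2
  n2 = 0 ⊢ (no moves)
Bisimilarity quotient blocks:
  B0 = {m0, n0}
  B1 = {m1, n1}
  B2 = {m2, n2}
m0 ∈ B0, n0 ∈ B0 → same block
Bisimilar ⇒ trace-equivalent.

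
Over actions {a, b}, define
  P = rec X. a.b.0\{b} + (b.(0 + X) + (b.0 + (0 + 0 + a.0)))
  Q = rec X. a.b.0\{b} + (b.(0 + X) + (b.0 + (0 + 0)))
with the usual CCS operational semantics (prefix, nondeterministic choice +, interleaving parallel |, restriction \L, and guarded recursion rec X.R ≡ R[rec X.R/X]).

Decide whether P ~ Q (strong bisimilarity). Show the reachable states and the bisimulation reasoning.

NO

P's transition system — 5 states:
  p0 = rec X. a.b.0\{b} + (b.(0 + X) + (b.0 + (0 + 0 + a.0))) | ··a··> p1, ··a··> p2, ··b··> p1, ··b··> p3
  p1 = 0 | deadlocked
  p2 = b.0\{b} | ··b··> p4
  p3 = 0 + (rec X. a.b.0\{b} + (b.(0 + X) + (b.0 + (0 + 0 + a.0)))) | ··a··> p1, ··a··> p2, ··b··> p1, ··b··> p3
  p4 = 0\{b} | deadlocked
Q's transition system — 5 states:
  q0 = rec X. a.b.0\{b} + (b.(0 + X) + (b.0 + (0 + 0))) | ··a··> q1, ··b··> q2, ··b··> q3
  q1 = b.0\{b} | ··b··> q4
  q2 = 0 | deadlocked
  q3 = 0 + (rec X. a.b.0\{b} + (b.(0 + X) + (b.0 + (0 + 0)))) | ··a··> q1, ··b··> q2, ··b··> q3
  q4 = 0\{b} | deadlocked
Bisimilarity quotient blocks:
  B0 = {p0, p3}
  B1 = {p2, q1}
  B2 = {p1, p4, q2, q4}
  B3 = {q0, q3}
p0 ∈ B0, q0 ∈ B3 → different blocks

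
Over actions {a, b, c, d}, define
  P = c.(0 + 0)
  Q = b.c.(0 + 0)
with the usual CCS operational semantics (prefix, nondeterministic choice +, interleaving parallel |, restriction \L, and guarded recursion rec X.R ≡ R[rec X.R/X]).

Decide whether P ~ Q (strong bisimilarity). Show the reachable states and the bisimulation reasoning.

not bisimilar

P's transition system — 2 states:
  u0 = c.(0 + 0) has moves -c-> u1
  u1 = 0 + 0 has moves deadlocked
Q's transition system — 3 states:
  v0 = b.c.(0 + 0) has moves -b-> v1
  v1 = c.(0 + 0) has moves -c-> v2
  v2 = 0 + 0 has moves deadlocked
Bisimilarity quotient blocks:
  B0 = {u0, v1}
  B1 = {u1, v2}
  B2 = {v0}
u0 ∈ B0, v0 ∈ B2 → different blocks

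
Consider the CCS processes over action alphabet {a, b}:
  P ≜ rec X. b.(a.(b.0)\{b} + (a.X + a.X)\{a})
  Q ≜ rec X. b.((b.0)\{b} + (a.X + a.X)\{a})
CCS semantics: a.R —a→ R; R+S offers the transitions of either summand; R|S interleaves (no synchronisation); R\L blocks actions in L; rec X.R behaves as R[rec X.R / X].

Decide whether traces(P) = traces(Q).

traces(P) ≠ traces(Q) — witness ⟨ba⟩

Reachable graph of P (3 states):
  p0 = rec X. b.(a.(b.0)\{b} + (a.X + a.X)\{a}) ⊢ ··b··> p1
  p1 = a.(b.0)\{b} + (a.(rec X. b.(a.(b.0)\{b} + (a.X + a.X)\{a})) + a.(rec X. b.(a.(b.0)\{b} + (a.X + a.X)\{a})))\{a} ⊢ ··a··> p2
  p2 = (b.0)\{b} ⊢ deadlocked
Reachable graph of Q (2 states):
  q0 = rec X. b.((b.0)\{b} + (a.X + a.X)\{a}) ⊢ ··b··> q1
  q1 = (b.0)\{b} + (a.(rec X. b.((b.0)\{b} + (a.X + a.X)\{a})) + a.(rec X. b.((b.0)\{b} + (a.X + a.X)\{a})))\{a} ⊢ deadlocked
Executing ba from P (initial set {p0}):
  step 1 (b): {p1}
  step 2 (a): {p2}
  ✓ P
Executing ba from Q (initial set {q0}):
  step 1 (b): {q1}
  step 2 (a): ∅  — Q cannot continue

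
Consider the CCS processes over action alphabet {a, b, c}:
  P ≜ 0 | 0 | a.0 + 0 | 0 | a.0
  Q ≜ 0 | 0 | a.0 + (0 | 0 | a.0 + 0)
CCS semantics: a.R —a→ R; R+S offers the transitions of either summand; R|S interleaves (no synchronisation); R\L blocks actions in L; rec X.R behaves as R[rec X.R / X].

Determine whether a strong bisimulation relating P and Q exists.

Reachable graph of P (2 states):
  m0 = 0 | 0 | a.0 + 0 | 0 | a.0 ⊢ --a--▸ m1
  m1 = 0 | 0 | 0 ⊢ ∅
Reachable graph of Q (2 states):
  n0 = 0 | 0 | a.0 + (0 | 0 | a.0 + 0) ⊢ --a--▸ n1
  n1 = 0 | 0 | 0 ⊢ ∅
Partition-refinement fixed point:
  B0 = {m0, n0}
  B1 = {m1, n1}
m0 ∈ B0, n0 ∈ B0 → same block

P ~ Q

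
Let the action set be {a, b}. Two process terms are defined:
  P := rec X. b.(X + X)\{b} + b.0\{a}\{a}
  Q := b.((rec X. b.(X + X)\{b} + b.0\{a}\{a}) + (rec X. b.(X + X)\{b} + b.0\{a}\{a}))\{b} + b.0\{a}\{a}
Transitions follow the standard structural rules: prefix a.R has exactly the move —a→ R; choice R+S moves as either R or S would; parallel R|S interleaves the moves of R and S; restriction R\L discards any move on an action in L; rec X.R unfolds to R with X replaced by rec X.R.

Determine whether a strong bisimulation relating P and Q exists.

bisimilar

LTS(P): 3 reachable states
  m0 = rec X. b.(X + X)\{b} + b.0\{a}\{a} has moves —b→ m1, —b→ m2
  m1 = ((rec X. b.(X + X)\{b} + b.0\{a}\{a}) + (rec X. b.(X + X)\{b} + b.0\{a}\{a}))\{b} has moves stopped
  m2 = 0\{a}\{a} has moves stopped
LTS(Q): 3 reachable states
  n0 = b.((rec X. b.(X + X)\{b} + b.0\{a}\{a}) + (rec X. b.(X + X)\{b} + b.0\{a}\{a}))\{b} + b.0\{a}\{a} has moves —b→ n1, —b→ n2
  n1 = ((rec X. b.(X + X)\{b} + b.0\{a}\{a}) + (rec X. b.(X + X)\{b} + b.0\{a}\{a}))\{b} has moves stopped
  n2 = 0\{a}\{a} has moves stopped
Bisimilarity quotient blocks:
  B0 = {m0, n0}
  B1 = {m1, m2, n1, n2}
m0 ∈ B0, n0 ∈ B0 → same block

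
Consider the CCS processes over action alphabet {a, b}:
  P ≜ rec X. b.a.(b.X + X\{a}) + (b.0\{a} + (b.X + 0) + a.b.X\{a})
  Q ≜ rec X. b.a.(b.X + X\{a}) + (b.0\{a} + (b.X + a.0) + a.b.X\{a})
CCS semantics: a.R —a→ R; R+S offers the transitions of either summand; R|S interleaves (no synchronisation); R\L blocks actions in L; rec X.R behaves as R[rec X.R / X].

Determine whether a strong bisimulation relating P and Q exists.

P ≁ Q

LTS(P): 8 reachable states
  u0 = rec X. b.a.(b.X + X\{a}) + (b.0\{a} + (b.X + 0) + a.b.X\{a}) ⊢ ··a··> u1, ··b··> u0, ··b··> u2, ··b··> u3
  u1 = b.(rec X. b.a.(b.X + X\{a}) + (b.0\{a} + (b.X + 0) + a.b.X\{a}))\{a} ⊢ ··b··> u4
  u2 = 0\{a} ⊢ (no moves)
  u3 = a.(b.(rec X. b.a.(b.X + X\{a}) + (b.0\{a} + (b.X + 0) + a.b.X\{a})) + (rec X. b.a.(b.X + X\{a}) + (b.0\{a} + (b.X + 0) + a.b.X\{a}))\{a}) ⊢ ··a··> u5
  u4 = (rec X. b.a.(b.X + X\{a}) + (b.0\{a} + (b.X + 0) + a.b.X\{a}))\{a} ⊢ ··b··> u4, ··b··> u6, ··b··> u7
  u5 = b.(rec X. b.a.(b.X + X\{a}) + (b.0\{a} + (b.X + 0) + a.b.X\{a})) + (rec X. b.a.(b.X + X\{a}) + (b.0\{a} + (b.X + 0) + a.b.X\{a}))\{a} ⊢ ··b··> u0, ··b··> u4, ··b··> u6, ··b··> u7
  u6 = (a.(b.(rec X. b.a.(b.X + X\{a}) + (b.0\{a} + (b.X + 0) + a.b.X\{a})) + (rec X. b.a.(b.X + X\{a}) + (b.0\{a} + (b.X + 0) + a.b.X\{a}))\{a}))\{a} ⊢ (no moves)
  u7 = 0\{a}\{a} ⊢ (no moves)
LTS(Q): 9 reachable states
  v0 = rec X. b.a.(b.X + X\{a}) + (b.0\{a} + (b.X + a.0) + a.b.X\{a}) ⊢ ··a··> v1, ··a··> v2, ··b··> v0, ··b··> v3, ··b··> v4
  v1 = 0 ⊢ (no moves)
  v2 = b.(rec X. b.a.(b.X + X\{a}) + (b.0\{a} + (b.X + a.0) + a.b.X\{a}))\{a} ⊢ ··b··> v5
  v3 = 0\{a} ⊢ (no moves)
  v4 = a.(b.(rec X. b.a.(b.X + X\{a}) + (b.0\{a} + (b.X + a.0) + a.b.X\{a})) + (rec X. b.a.(b.X + X\{a}) + (b.0\{a} + (b.X + a.0) + a.b.X\{a}))\{a}) ⊢ ··a··> v6
  v5 = (rec X. b.a.(b.X + X\{a}) + (b.0\{a} + (b.X + a.0) + a.b.X\{a}))\{a} ⊢ ··b··> v5, ··b··> v7, ··b··> v8
  v6 = b.(rec X. b.a.(b.X + X\{a}) + (b.0\{a} + (b.X + a.0) + a.b.X\{a})) + (rec X. b.a.(b.X + X\{a}) + (b.0\{a} + (b.X + a.0) + a.b.X\{a}))\{a} ⊢ ··b··> v0, ··b··> v5, ··b··> v7, ··b··> v8
  v7 = (a.(b.(rec X. b.a.(b.X + X\{a}) + (b.0\{a} + (b.X + a.0) + a.b.X\{a})) + (rec X. b.a.(b.X + X\{a}) + (b.0\{a} + (b.X + a.0) + a.b.X\{a}))\{a}))\{a} ⊢ (no moves)
  v8 = 0\{a}\{a} ⊢ (no moves)
Coarsest stable partition (strong bisimilarity classes):
  B0 = {u0}
  B1 = {u2, u6, u7, v1, v3, v7, v8}
  B2 = {u3}
  B3 = {u5}
  B4 = {u4, v5}
  B5 = {u1, v2}
  B6 = {v0}
  B7 = {v4}
  B8 = {v6}
u0 ∈ B0, v0 ∈ B6 → different blocks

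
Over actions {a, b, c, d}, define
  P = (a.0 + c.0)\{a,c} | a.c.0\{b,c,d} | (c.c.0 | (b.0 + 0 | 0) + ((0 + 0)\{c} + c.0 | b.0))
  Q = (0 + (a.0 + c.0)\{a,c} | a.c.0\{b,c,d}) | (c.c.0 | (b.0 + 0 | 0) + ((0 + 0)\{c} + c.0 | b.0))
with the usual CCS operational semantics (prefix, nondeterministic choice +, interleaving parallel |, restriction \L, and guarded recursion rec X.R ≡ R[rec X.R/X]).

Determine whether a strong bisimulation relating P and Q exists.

YES

P's transition system — 21 states:
  s0 = (a.0 + c.0)\{a,c} | a.c.0\{b,c,d} | (c.c.0 | (b.0 + 0 | 0) + ((0 + 0)\{c} + c.0 | b.0)) → -a-> s1, -b-> s2, -b-> s3, -c-> s4, -c-> s5
  s1 = (a.0 + c.0)\{a,c} | c.0\{b,c,d} | (c.c.0 | (b.0 + 0 | 0) + ((0 + 0)\{c} + c.0 | b.0)) → -b-> s6, -b-> s7, -c-> s10, -c-> s8, -c-> s9
  s2 = (a.0 + c.0)\{a,c} | a.c.0\{b,c,d} | (c.0 | 0) → -a-> s6, -c-> s11
  s3 = (a.0 + c.0)\{a,c} | a.c.0\{b,c,d} | (c.c.0 | 0) → -a-> s7, -c-> s2
  s4 = (a.0 + c.0)\{a,c} | a.c.0\{b,c,d} | (0 | b.0) → -a-> s9, -b-> s11
  s5 = (a.0 + c.0)\{a,c} | a.c.0\{b,c,d} | (c.0 | (b.0 + 0 | 0)) → -a-> s10, -b-> s2, -c-> s12
  s6 = (a.0 + c.0)\{a,c} | c.0\{b,c,d} | (c.0 | 0) → -c-> s13, -c-> s14
  s7 = (a.0 + c.0)\{a,c} | c.0\{b,c,d} | (c.c.0 | 0) → -c-> s15, -c-> s6
  s8 = (a.0 + c.0)\{a,c} | 0\{b,c,d} | (c.c.0 | (b.0 + 0 | 0) + ((0 + 0)\{c} + c.0 | b.0)) → -b-> s13, -b-> s15, -c-> s16, -c-> s17
  s9 = (a.0 + c.0)\{a,c} | c.0\{b,c,d} | (0 | b.0) → -b-> s14, -c-> s16
  s10 = (a.0 + c.0)\{a,c} | c.0\{b,c,d} | (c.0 | (b.0 + 0 | 0)) → -b-> s6, -c-> s17, -c-> s18
  s11 = (a.0 + c.0)\{a,c} | a.c.0\{b,c,d} | (0 | 0) → -a-> s14
  s12 = (a.0 + c.0)\{a,c} | a.c.0\{b,c,d} | (0 | (b.0 + 0 | 0)) → -a-> s18, -b-> s11
  s13 = (a.0 + c.0)\{a,c} | 0\{b,c,d} | (c.0 | 0) → -c-> s19
  s14 = (a.0 + c.0)\{a,c} | c.0\{b,c,d} | (0 | 0) → -c-> s19
  s15 = (a.0 + c.0)\{a,c} | 0\{b,c,d} | (c.c.0 | 0) → -c-> s13
  s16 = (a.0 + c.0)\{a,c} | 0\{b,c,d} | (0 | b.0) → -b-> s19
  s17 = (a.0 + c.0)\{a,c} | 0\{b,c,d} | (c.0 | (b.0 + 0 | 0)) → -b-> s13, -c-> s20
  s18 = (a.0 + c.0)\{a,c} | c.0\{b,c,d} | (0 | (b.0 + 0 | 0)) → -b-> s14, -c-> s20
  s19 = (a.0 + c.0)\{a,c} | 0\{b,c,d} | (0 | 0) → ∅
  s20 = (a.0 + c.0)\{a,c} | 0\{b,c,d} | (0 | (b.0 + 0 | 0)) → -b-> s19
Q's transition system — 21 states:
  t0 = (0 + (a.0 + c.0)\{a,c} | a.c.0\{b,c,d}) | (c.c.0 | (b.0 + 0 | 0) + ((0 + 0)\{c} + c.0 | b.0)) → -a-> t1, -b-> t2, -b-> t3, -c-> t4, -c-> t5
  t1 = (a.0 + c.0)\{a,c} | c.0\{b,c,d} | (c.c.0 | (b.0 + 0 | 0) + ((0 + 0)\{c} + c.0 | b.0)) → -b-> t6, -b-> t7, -c-> t10, -c-> t8, -c-> t9
  t2 = (0 + (a.0 + c.0)\{a,c} | a.c.0\{b,c,d}) | (c.0 | 0) → -a-> t6, -c-> t11
  t3 = (0 + (a.0 + c.0)\{a,c} | a.c.0\{b,c,d}) | (c.c.0 | 0) → -a-> t7, -c-> t2
  t4 = (0 + (a.0 + c.0)\{a,c} | a.c.0\{b,c,d}) | (0 | b.0) → -a-> t9, -b-> t11
  t5 = (0 + (a.0 + c.0)\{a,c} | a.c.0\{b,c,d}) | (c.0 | (b.0 + 0 | 0)) → -a-> t10, -b-> t2, -c-> t12
  t6 = (a.0 + c.0)\{a,c} | c.0\{b,c,d} | (c.0 | 0) → -c-> t13, -c-> t14
  t7 = (a.0 + c.0)\{a,c} | c.0\{b,c,d} | (c.c.0 | 0) → -c-> t15, -c-> t6
  t8 = (a.0 + c.0)\{a,c} | 0\{b,c,d} | (c.c.0 | (b.0 + 0 | 0) + ((0 + 0)\{c} + c.0 | b.0)) → -b-> t13, -b-> t15, -c-> t16, -c-> t17
  t9 = (a.0 + c.0)\{a,c} | c.0\{b,c,d} | (0 | b.0) → -b-> t14, -c-> t16
  t10 = (a.0 + c.0)\{a,c} | c.0\{b,c,d} | (c.0 | (b.0 + 0 | 0)) → -b-> t6, -c-> t17, -c-> t18
  t11 = (0 + (a.0 + c.0)\{a,c} | a.c.0\{b,c,d}) | (0 | 0) → -a-> t14
  t12 = (0 + (a.0 + c.0)\{a,c} | a.c.0\{b,c,d}) | (0 | (b.0 + 0 | 0)) → -a-> t18, -b-> t11
  t13 = (a.0 + c.0)\{a,c} | 0\{b,c,d} | (c.0 | 0) → -c-> t19
  t14 = (a.0 + c.0)\{a,c} | c.0\{b,c,d} | (0 | 0) → -c-> t19
  t15 = (a.0 + c.0)\{a,c} | 0\{b,c,d} | (c.c.0 | 0) → -c-> t13
  t16 = (a.0 + c.0)\{a,c} | 0\{b,c,d} | (0 | b.0) → -b-> t19
  t17 = (a.0 + c.0)\{a,c} | 0\{b,c,d} | (c.0 | (b.0 + 0 | 0)) → -b-> t13, -c-> t20
  t18 = (a.0 + c.0)\{a,c} | c.0\{b,c,d} | (0 | (b.0 + 0 | 0)) → -b-> t14, -c-> t20
  t19 = (a.0 + c.0)\{a,c} | 0\{b,c,d} | (0 | 0) → ∅
  t20 = (a.0 + c.0)\{a,c} | 0\{b,c,d} | (0 | (b.0 + 0 | 0)) → -b-> t19
Bisimilarity quotient blocks:
  B0 = {s0, t0}
  B1 = {s3, t3}
  B2 = {s7, t7}
  B3 = {s15, s6, t15, t6}
  B4 = {s13, s14, t13, t14}
  B5 = {s19, t19}
  B6 = {s2, t2}
  B7 = {s11, t11}
  B8 = {s5, t5}
  B9 = {s10, t10}
  B10 = {s17, s18, s9, t17, t18, t9}
  B11 = {s16, s20, t16, t20}
  B12 = {s12, s4, t12, t4}
  B13 = {s1, t1}
  B14 = {s8, t8}
s0 ∈ B0, t0 ∈ B0 → same block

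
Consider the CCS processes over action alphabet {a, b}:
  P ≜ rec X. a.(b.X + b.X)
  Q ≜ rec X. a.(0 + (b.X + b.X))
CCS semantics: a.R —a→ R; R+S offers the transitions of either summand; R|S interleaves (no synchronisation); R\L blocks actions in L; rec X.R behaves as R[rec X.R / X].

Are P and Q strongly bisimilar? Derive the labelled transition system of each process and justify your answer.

LTS(P): 2 reachable states
  u0 = rec X. a.(b.X + b.X) has moves ··a··> u1
  u1 = b.(rec X. a.(b.X + b.X)) + b.(rec X. a.(b.X + b.X)) has moves ··b··> u0
LTS(Q): 2 reachable states
  v0 = rec X. a.(0 + (b.X + b.X)) has moves ··a··> v1
  v1 = 0 + (b.(rec X. a.(0 + (b.X + b.X))) + b.(rec X. a.(0 + (b.X + b.X)))) has moves ··b··> v0
Coarsest stable partition (strong bisimilarity classes):
  B0 = {u0, v0}
  B1 = {u1, v1}
u0 ∈ B0, v0 ∈ B0 → same block

YES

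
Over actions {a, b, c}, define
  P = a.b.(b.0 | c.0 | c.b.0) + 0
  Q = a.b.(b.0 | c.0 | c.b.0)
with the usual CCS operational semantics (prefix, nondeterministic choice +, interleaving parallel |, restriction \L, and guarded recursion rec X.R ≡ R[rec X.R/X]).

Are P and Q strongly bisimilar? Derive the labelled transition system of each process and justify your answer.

P's transition system — 14 states:
  u0 = a.b.(b.0 | c.0 | c.b.0) + 0 | ··a··> u1
  u1 = b.(b.0 | c.0 | c.b.0) | ··b··> u2
  u2 = b.0 | c.0 | c.b.0 | ··b··> u3, ··c··> u4, ··c··> u5
  u3 = 0 | c.0 | c.b.0 | ··c··> u6, ··c··> u7
  u4 = b.0 | 0 | c.b.0 | ··b··> u6, ··c··> u8
  u5 = b.0 | c.0 | b.0 | ··b··> u7, ··b··> u9, ··c··> u8
  u6 = 0 | 0 | c.b.0 | ··c··> u10
  u7 = 0 | c.0 | b.0 | ··b··> u11, ··c··> u10
  u8 = b.0 | 0 | b.0 | ··b··> u10, ··b··> u12
  u9 = b.0 | c.0 | 0 | ··b··> u11, ··c··> u12
  u10 = 0 | 0 | b.0 | ··b··> u13
  u11 = 0 | c.0 | 0 | ··c··> u13
  u12 = b.0 | 0 | 0 | ··b··> u13
  u13 = 0 | 0 | 0 | (no moves)
Q's transition system — 14 states:
  v0 = a.b.(b.0 | c.0 | c.b.0) | ··a··> v1
  v1 = b.(b.0 | c.0 | c.b.0) | ··b··> v2
  v2 = b.0 | c.0 | c.b.0 | ··b··> v3, ··c··> v4, ··c··> v5
  v3 = 0 | c.0 | c.b.0 | ··c··> v6, ··c··> v7
  v4 = b.0 | 0 | c.b.0 | ··b··> v6, ··c··> v8
  v5 = b.0 | c.0 | b.0 | ··b··> v7, ··b··> v9, ··c··> v8
  v6 = 0 | 0 | c.b.0 | ··c··> v10
  v7 = 0 | c.0 | b.0 | ··b··> v11, ··c··> v10
  v8 = b.0 | 0 | b.0 | ··b··> v10, ··b··> v12
  v9 = b.0 | c.0 | 0 | ··b··> v11, ··c··> v12
  v10 = 0 | 0 | b.0 | ··b··> v13
  v11 = 0 | c.0 | 0 | ··c··> v13
  v12 = b.0 | 0 | 0 | ··b··> v13
  v13 = 0 | 0 | 0 | (no moves)
Partition-refinement fixed point:
  B0 = {u0, v0}
  B1 = {u1, v1}
  B2 = {u2, v2}
  B3 = {u5, v5}
  B4 = {u7, u9, v7, v9}
  B5 = {u11, v11}
  B6 = {u13, v13}
  B7 = {u10, u12, v10, v12}
  B8 = {u8, v8}
  B9 = {u3, v3}
  B10 = {u6, v6}
  B11 = {u4, v4}
u0 ∈ B0, v0 ∈ B0 → same block

bisimilar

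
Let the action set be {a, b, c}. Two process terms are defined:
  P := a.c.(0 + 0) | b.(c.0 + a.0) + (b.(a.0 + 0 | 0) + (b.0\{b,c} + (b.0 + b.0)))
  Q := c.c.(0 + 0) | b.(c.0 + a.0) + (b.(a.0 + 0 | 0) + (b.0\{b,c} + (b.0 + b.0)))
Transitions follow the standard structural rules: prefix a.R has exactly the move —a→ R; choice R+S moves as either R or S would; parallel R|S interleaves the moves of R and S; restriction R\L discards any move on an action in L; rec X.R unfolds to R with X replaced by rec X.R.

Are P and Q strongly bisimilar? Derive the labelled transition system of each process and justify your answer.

NO

P's transition system — 12 states:
  u0 = a.c.(0 + 0) | b.(c.0 + a.0) + (b.(a.0 + 0 | 0) + (b.0\{b,c} + (b.0 + b.0))) → —a→ u1, —b→ u2, —b→ u3, —b→ u4, —b→ u5
  u1 = c.(0 + 0) | b.(c.0 + a.0) → —b→ u6, —c→ u7
  u2 = 0 → stopped
  u3 = 0\{b,c} → stopped
  u4 = a.0 + 0 | 0 → —a→ u2
  u5 = a.c.(0 + 0) | (c.0 + a.0) → —a→ u6, —a→ u8, —c→ u8
  u6 = c.(0 + 0) | (c.0 + a.0) → —a→ u9, —c→ u10, —c→ u9
  u7 = (0 + 0) | b.(c.0 + a.0) → —b→ u10
  u8 = a.c.(0 + 0) | 0 → —a→ u9
  u9 = c.(0 + 0) | 0 → —c→ u11
  u10 = (0 + 0) | (c.0 + a.0) → —a→ u11, —c→ u11
  u11 = (0 + 0) | 0 → stopped
Q's transition system — 12 states:
  v0 = c.c.(0 + 0) | b.(c.0 + a.0) + (b.(a.0 + 0 | 0) + (b.0\{b,c} + (b.0 + b.0))) → —b→ v1, —b→ v2, —b→ v3, —b→ v4, —c→ v5
  v1 = 0 → stopped
  v2 = 0\{b,c} → stopped
  v3 = a.0 + 0 | 0 → —a→ v1
  v4 = c.c.(0 + 0) | (c.0 + a.0) → —a→ v6, —c→ v6, —c→ v7
  v5 = c.(0 + 0) | b.(c.0 + a.0) → —b→ v7, —c→ v8
  v6 = c.c.(0 + 0) | 0 → —c→ v9
  v7 = c.(0 + 0) | (c.0 + a.0) → —a→ v9, —c→ v10, —c→ v9
  v8 = (0 + 0) | b.(c.0 + a.0) → —b→ v10
  v9 = c.(0 + 0) | 0 → —c→ v11
  v10 = (0 + 0) | (c.0 + a.0) → —a→ v11, —c→ v11
  v11 = (0 + 0) | 0 → stopped
Bisimilarity quotient blocks:
  B0 = {u0}
  B1 = {u11, u2, u3, v1, v11, v2}
  B2 = {u5}
  B3 = {u8}
  B4 = {u9, v9}
  B5 = {u6, v7}
  B6 = {u10, v10}
  B7 = {u1, v5}
  B8 = {u7, v8}
  B9 = {u4, v3}
  B10 = {v0}
  B11 = {v4}
  B12 = {v6}
u0 ∈ B0, v0 ∈ B10 → different blocks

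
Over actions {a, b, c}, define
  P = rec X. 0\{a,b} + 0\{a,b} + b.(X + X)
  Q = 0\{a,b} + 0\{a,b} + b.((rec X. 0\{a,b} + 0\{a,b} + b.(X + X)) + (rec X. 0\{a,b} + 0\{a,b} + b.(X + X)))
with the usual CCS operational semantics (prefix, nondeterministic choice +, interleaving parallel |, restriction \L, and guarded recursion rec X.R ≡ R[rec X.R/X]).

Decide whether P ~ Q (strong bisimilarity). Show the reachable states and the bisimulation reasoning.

LTS(P): 2 reachable states
  m0 = rec X. 0\{a,b} + 0\{a,b} + b.(X + X) :: --b--▸ m1
  m1 = (rec X. 0\{a,b} + 0\{a,b} + b.(X + X)) + (rec X. 0\{a,b} + 0\{a,b} + b.(X + X)) :: --b--▸ m1
LTS(Q): 2 reachable states
  n0 = 0\{a,b} + 0\{a,b} + b.((rec X. 0\{a,b} + 0\{a,b} + b.(X + X)) + (rec X. 0\{a,b} + 0\{a,b} + b.(X + X))) :: --b--▸ n1
  n1 = (rec X. 0\{a,b} + 0\{a,b} + b.(X + X)) + (rec X. 0\{a,b} + 0\{a,b} + b.(X + X)) :: --b--▸ n1
Partition-refinement fixed point:
  B0 = {m0, m1, n0, n1}
m0 ∈ B0, n0 ∈ B0 → same block

P ~ Q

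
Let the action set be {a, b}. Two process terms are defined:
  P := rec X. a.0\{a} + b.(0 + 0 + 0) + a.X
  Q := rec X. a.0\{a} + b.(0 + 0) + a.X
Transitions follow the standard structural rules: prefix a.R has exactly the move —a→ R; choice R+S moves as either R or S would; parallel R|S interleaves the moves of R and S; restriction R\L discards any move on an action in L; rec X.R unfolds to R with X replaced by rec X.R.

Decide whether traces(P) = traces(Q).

LTS(P): 3 reachable states
  s0 = rec X. a.0\{a} + b.(0 + 0 + 0) + a.X :: —a→ s0, —a→ s1, —b→ s2
  s1 = 0\{a} :: stopped
  s2 = 0 + 0 + 0 :: stopped
LTS(Q): 3 reachable states
  t0 = rec X. a.0\{a} + b.(0 + 0) + a.X :: —a→ t0, —a→ t1, —b→ t2
  t1 = 0\{a} :: stopped
  t2 = 0 + 0 :: stopped
Partition-refinement fixed point:
  B0 = {s0, t0}
  B1 = {s1, s2, t1, t2}
s0 ∈ B0, t0 ∈ B0 → same block
Bisimilar ⇒ trace-equivalent.

traces(P) = traces(Q)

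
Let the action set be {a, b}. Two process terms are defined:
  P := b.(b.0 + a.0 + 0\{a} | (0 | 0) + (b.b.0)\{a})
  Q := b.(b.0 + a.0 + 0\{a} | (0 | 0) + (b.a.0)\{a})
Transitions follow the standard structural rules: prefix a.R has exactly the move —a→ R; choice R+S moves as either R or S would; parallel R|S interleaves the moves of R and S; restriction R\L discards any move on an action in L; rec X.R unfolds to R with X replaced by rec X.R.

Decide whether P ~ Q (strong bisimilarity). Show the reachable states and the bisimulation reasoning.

P ≁ Q

P's transition system — 5 states:
  u0 = b.(b.0 + a.0 + 0\{a} | (0 | 0) + (b.b.0)\{a}) ⊢ =b=> u1
  u1 = b.0 + a.0 + 0\{a} | (0 | 0) + (b.b.0)\{a} ⊢ =a=> u2, =b=> u2, =b=> u3
  u2 = 0 ⊢ ·
  u3 = (b.0)\{a} ⊢ =b=> u4
  u4 = 0\{a} ⊢ ·
Q's transition system — 4 states:
  v0 = b.(b.0 + a.0 + 0\{a} | (0 | 0) + (b.a.0)\{a}) ⊢ =b=> v1
  v1 = b.0 + a.0 + 0\{a} | (0 | 0) + (b.a.0)\{a} ⊢ =a=> v2, =b=> v2, =b=> v3
  v2 = 0 ⊢ ·
  v3 = (a.0)\{a} ⊢ ·
Partition-refinement fixed point:
  B0 = {u0}
  B1 = {u1}
  B2 = {u2, u4, v2, v3}
  B3 = {u3}
  B4 = {v0}
  B5 = {v1}
u0 ∈ B0, v0 ∈ B4 → different blocks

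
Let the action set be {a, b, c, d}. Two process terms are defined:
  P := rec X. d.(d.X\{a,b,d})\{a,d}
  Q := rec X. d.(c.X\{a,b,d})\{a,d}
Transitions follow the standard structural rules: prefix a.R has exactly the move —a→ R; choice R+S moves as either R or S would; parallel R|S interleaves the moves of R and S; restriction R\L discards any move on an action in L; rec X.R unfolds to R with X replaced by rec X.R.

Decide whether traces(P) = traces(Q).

trace-distinct — witness ⟨dc⟩

LTS(P): 2 reachable states
  s0 = rec X. d.(d.X\{a,b,d})\{a,d} | =d=> s1
  s1 = (d.(rec X. d.(d.X\{a,b,d})\{a,d})\{a,b,d})\{a,d} | stopped
LTS(Q): 3 reachable states
  t0 = rec X. d.(c.X\{a,b,d})\{a,d} | =d=> t1
  t1 = (c.(rec X. d.(c.X\{a,b,d})\{a,d})\{a,b,d})\{a,d} | =c=> t2
  t2 = (rec X. d.(c.X\{a,b,d})\{a,d})\{a,b,d}\{a,d} | stopped
Trace ⟨dc⟩ through Q, begin at {t0}:
  step 1 (d): {t1}
  step 2 (c): {t2}
  — Q admits the full trace.
Trace ⟨dc⟩ through P, begin at {s0}:
  step 1 (d): {s1}
  step 2 (c): ∅  — P cannot continue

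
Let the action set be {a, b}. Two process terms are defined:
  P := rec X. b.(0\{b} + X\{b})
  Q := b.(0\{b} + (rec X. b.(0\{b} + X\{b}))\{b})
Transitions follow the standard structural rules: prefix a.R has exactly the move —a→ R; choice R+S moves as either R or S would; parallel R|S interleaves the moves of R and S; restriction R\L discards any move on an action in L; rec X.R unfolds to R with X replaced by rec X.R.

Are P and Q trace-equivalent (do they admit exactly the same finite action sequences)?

YES

LTS(P): 2 reachable states
  s0 = rec X. b.(0\{b} + X\{b}) ⊢ -b-> s1
  s1 = 0\{b} + (rec X. b.(0\{b} + X\{b}))\{b} ⊢ ∅
LTS(Q): 2 reachable states
  t0 = b.(0\{b} + (rec X. b.(0\{b} + X\{b}))\{b}) ⊢ -b-> t1
  t1 = 0\{b} + (rec X. b.(0\{b} + X\{b}))\{b} ⊢ ∅
Bisimilarity quotient blocks:
  B0 = {s0, t0}
  B1 = {s1, t1}
s0 ∈ B0, t0 ∈ B0 → same block
Bisimilar ⇒ trace-equivalent.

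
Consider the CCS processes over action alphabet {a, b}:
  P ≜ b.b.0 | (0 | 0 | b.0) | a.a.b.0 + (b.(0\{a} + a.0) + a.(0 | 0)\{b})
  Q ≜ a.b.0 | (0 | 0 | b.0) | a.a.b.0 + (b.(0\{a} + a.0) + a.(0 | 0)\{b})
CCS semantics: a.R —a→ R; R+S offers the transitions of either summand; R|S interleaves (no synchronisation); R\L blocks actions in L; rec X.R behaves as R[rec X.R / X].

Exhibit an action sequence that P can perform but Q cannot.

LTS(P): 27 reachable states
  s0 = b.b.0 | (0 | 0 | b.0) | a.a.b.0 + (b.(0\{a} + a.0) + a.(0 | 0)\{b}) has moves -a-> s1, -a-> s2, -b-> s3, -b-> s4, -b-> s5
  s1 = (0 | 0)\{b} has moves deadlocked
  s2 = b.b.0 | (0 | 0 | b.0) | a.b.0 has moves -a-> s6, -b-> s7, -b-> s8
  s3 = 0\{a} + a.0 has moves -a-> s9
  s4 = b.0 | (0 | 0 | b.0) | a.a.b.0 has moves -a-> s7, -b-> s10, -b-> s11
  s5 = b.b.0 | (0 | 0 | 0) | a.a.b.0 has moves -a-> s8, -b-> s11
  s6 = b.b.0 | (0 | 0 | b.0) | b.0 has moves -b-> s12, -b-> s13, -b-> s14
  s7 = b.0 | (0 | 0 | b.0) | a.b.0 has moves -a-> s12, -b-> s15, -b-> s16
  s8 = b.b.0 | (0 | 0 | 0) | a.b.0 has moves -a-> s13, -b-> s16
  s9 = 0 has moves deadlocked
  s10 = 0 | (0 | 0 | b.0) | a.a.b.0 has moves -a-> s15, -b-> s17
  s11 = b.0 | (0 | 0 | 0) | a.a.b.0 has moves -a-> s16, -b-> s17
  s12 = b.0 | (0 | 0 | b.0) | b.0 has moves -b-> s18, -b-> s19, -b-> s20
  s13 = b.b.0 | (0 | 0 | 0) | b.0 has moves -b-> s19, -b-> s21
  s14 = b.b.0 | (0 | 0 | b.0) | 0 has moves -b-> s20, -b-> s21
  s15 = 0 | (0 | 0 | b.0) | a.b.0 has moves -a-> s18, -b-> s22
  s16 = b.0 | (0 | 0 | 0) | a.b.0 has moves -a-> s19, -b-> s22
  s17 = 0 | (0 | 0 | 0) | a.a.b.0 has moves -a-> s22
  s18 = 0 | (0 | 0 | b.0) | b.0 has moves -b-> s23, -b-> s24
  s19 = b.0 | (0 | 0 | 0) | b.0 has moves -b-> s23, -b-> s25
  s20 = b.0 | (0 | 0 | b.0) | 0 has moves -b-> s24, -b-> s25
  s21 = b.b.0 | (0 | 0 | 0) | 0 has moves -b-> s25
  s22 = 0 | (0 | 0 | 0) | a.b.0 has moves -a-> s23
  s23 = 0 | (0 | 0 | 0) | b.0 has moves -b-> s26
  s24 = 0 | (0 | 0 | b.0) | 0 has moves -b-> s26
  s25 = b.0 | (0 | 0 | 0) | 0 has moves -b-> s26
  s26 = 0 | (0 | 0 | 0) | 0 has moves deadlocked
LTS(Q): 27 reachable states
  t0 = a.b.0 | (0 | 0 | b.0) | a.a.b.0 + (b.(0\{a} + a.0) + a.(0 | 0)\{b}) has moves -a-> t1, -a-> t2, -a-> t3, -b-> t4, -b-> t5
  t1 = (0 | 0)\{b} has moves deadlocked
  t2 = a.b.0 | (0 | 0 | b.0) | a.b.0 has moves -a-> t6, -a-> t7, -b-> t8
  t3 = b.0 | (0 | 0 | b.0) | a.a.b.0 has moves -a-> t7, -b-> t10, -b-> t9
  t4 = 0\{a} + a.0 has moves -a-> t11
  t5 = a.b.0 | (0 | 0 | 0) | a.a.b.0 has moves -a-> t10, -a-> t8
  t6 = a.b.0 | (0 | 0 | b.0) | b.0 has moves -a-> t12, -b-> t13, -b-> t14
  t7 = b.0 | (0 | 0 | b.0) | a.b.0 has moves -a-> t12, -b-> t15, -b-> t16
  t8 = a.b.0 | (0 | 0 | 0) | a.b.0 has moves -a-> t13, -a-> t16
  t9 = 0 | (0 | 0 | b.0) | a.a.b.0 has moves -a-> t15, -b-> t17
  t10 = b.0 | (0 | 0 | 0) | a.a.b.0 has moves -a-> t16, -b-> t17
  t11 = 0 has moves deadlocked
  t12 = b.0 | (0 | 0 | b.0) | b.0 has moves -b-> t18, -b-> t19, -b-> t20
  t13 = a.b.0 | (0 | 0 | 0) | b.0 has moves -a-> t19, -b-> t21
  t14 = a.b.0 | (0 | 0 | b.0) | 0 has moves -a-> t20, -b-> t21
  t15 = 0 | (0 | 0 | b.0) | a.b.0 has moves -a-> t18, -b-> t22
  t16 = b.0 | (0 | 0 | 0) | a.b.0 has moves -a-> t19, -b-> t22
  t17 = 0 | (0 | 0 | 0) | a.a.b.0 has moves -a-> t22
  t18 = 0 | (0 | 0 | b.0) | b.0 has moves -b-> t23, -b-> t24
  t19 = b.0 | (0 | 0 | 0) | b.0 has moves -b-> t23, -b-> t25
  t20 = b.0 | (0 | 0 | b.0) | 0 has moves -b-> t24, -b-> t25
  t21 = a.b.0 | (0 | 0 | 0) | 0 has moves -a-> t25
  t22 = 0 | (0 | 0 | 0) | a.b.0 has moves -a-> t23
  t23 = 0 | (0 | 0 | 0) | b.0 has moves -b-> t26
  t24 = 0 | (0 | 0 | b.0) | 0 has moves -b-> t26
  t25 = b.0 | (0 | 0 | 0) | 0 has moves -b-> t26
  t26 = 0 | (0 | 0 | 0) | 0 has moves deadlocked
Executing bb from P (initial set {s0}):
  step 1 (b): {s3, s4, s5}
  step 2 (b): {s10, s11}
  P completes σ.
Executing bb from Q (initial set {t0}):
  step 1 (b): {t4, t5}
  step 2 (b): no successor for Q

bb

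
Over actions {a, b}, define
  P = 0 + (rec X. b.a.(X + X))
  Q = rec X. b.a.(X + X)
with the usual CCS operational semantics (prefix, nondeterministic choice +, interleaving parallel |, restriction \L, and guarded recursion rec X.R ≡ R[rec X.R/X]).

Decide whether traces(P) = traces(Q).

traces(P) = traces(Q)

Reachable graph of P (3 states):
  p0 = 0 + (rec X. b.a.(X + X)) → —b→ p1
  p1 = a.((rec X. b.a.(X + X)) + (rec X. b.a.(X + X))) → —a→ p2
  p2 = (rec X. b.a.(X + X)) + (rec X. b.a.(X + X)) → —b→ p1
Reachable graph of Q (3 states):
  q0 = rec X. b.a.(X + X) → —b→ q1
  q1 = a.((rec X. b.a.(X + X)) + (rec X. b.a.(X + X))) → —a→ q2
  q2 = (rec X. b.a.(X + X)) + (rec X. b.a.(X + X)) → —b→ q1
Coarsest stable partition (strong bisimilarity classes):
  B0 = {p0, p2, q0, q2}
  B1 = {p1, q1}
p0 ∈ B0, q0 ∈ B0 → same block
Bisimilar ⇒ trace-equivalent.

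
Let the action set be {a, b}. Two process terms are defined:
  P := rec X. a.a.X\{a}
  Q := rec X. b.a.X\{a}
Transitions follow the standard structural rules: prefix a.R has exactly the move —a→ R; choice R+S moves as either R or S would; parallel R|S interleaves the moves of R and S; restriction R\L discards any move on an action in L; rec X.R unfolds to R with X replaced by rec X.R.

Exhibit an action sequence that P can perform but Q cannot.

a

LTS(P): 3 reachable states
  s0 = rec X. a.a.X\{a} :: --a--▸ s1
  s1 = a.(rec X. a.a.X\{a})\{a} :: --a--▸ s2
  s2 = (rec X. a.a.X\{a})\{a} :: ·
LTS(Q): 4 reachable states
  t0 = rec X. b.a.X\{a} :: --b--▸ t1
  t1 = a.(rec X. b.a.X\{a})\{a} :: --a--▸ t2
  t2 = (rec X. b.a.X\{a})\{a} :: --b--▸ t3
  t3 = (a.(rec X. b.a.X\{a})\{a})\{a} :: ·
Run σ = ⟨a⟩ on P: start {s0}
  [1] a ⇒ {s1}
  P completes σ.
Run σ = ⟨a⟩ on Q: start {t0}
  [1] a ⇒ no successor for Q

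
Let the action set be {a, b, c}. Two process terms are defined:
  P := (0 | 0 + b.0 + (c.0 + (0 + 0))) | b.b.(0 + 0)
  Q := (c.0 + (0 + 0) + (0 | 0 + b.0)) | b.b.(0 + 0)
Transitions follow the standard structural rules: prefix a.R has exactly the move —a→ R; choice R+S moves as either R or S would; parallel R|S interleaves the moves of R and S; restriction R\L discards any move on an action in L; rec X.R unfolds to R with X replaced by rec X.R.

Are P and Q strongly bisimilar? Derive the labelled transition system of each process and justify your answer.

LTS(P): 6 reachable states
  m0 = (0 | 0 + b.0 + (c.0 + (0 + 0))) | b.b.(0 + 0) ⊢ —b→ m1, —b→ m2, —c→ m2
  m1 = (0 | 0 + b.0 + (c.0 + (0 + 0))) | b.(0 + 0) ⊢ —b→ m3, —b→ m4, —c→ m4
  m2 = 0 | b.b.(0 + 0) ⊢ —b→ m4
  m3 = (0 | 0 + b.0 + (c.0 + (0 + 0))) | (0 + 0) ⊢ —b→ m5, —c→ m5
  m4 = 0 | b.(0 + 0) ⊢ —b→ m5
  m5 = 0 | (0 + 0) ⊢ stopped
LTS(Q): 6 reachable states
  n0 = (c.0 + (0 + 0) + (0 | 0 + b.0)) | b.b.(0 + 0) ⊢ —b→ n1, —b→ n2, —c→ n2
  n1 = (c.0 + (0 + 0) + (0 | 0 + b.0)) | b.(0 + 0) ⊢ —b→ n3, —b→ n4, —c→ n4
  n2 = 0 | b.b.(0 + 0) ⊢ —b→ n4
  n3 = (c.0 + (0 + 0) + (0 | 0 + b.0)) | (0 + 0) ⊢ —b→ n5, —c→ n5
  n4 = 0 | b.(0 + 0) ⊢ —b→ n5
  n5 = 0 | (0 + 0) ⊢ stopped
Partition-refinement fixed point:
  B0 = {m0, n0}
  B1 = {m1, n1}
  B2 = {m4, n4}
  B3 = {m5, n5}
  B4 = {m3, n3}
  B5 = {m2, n2}
m0 ∈ B0, n0 ∈ B0 → same block

bisimilar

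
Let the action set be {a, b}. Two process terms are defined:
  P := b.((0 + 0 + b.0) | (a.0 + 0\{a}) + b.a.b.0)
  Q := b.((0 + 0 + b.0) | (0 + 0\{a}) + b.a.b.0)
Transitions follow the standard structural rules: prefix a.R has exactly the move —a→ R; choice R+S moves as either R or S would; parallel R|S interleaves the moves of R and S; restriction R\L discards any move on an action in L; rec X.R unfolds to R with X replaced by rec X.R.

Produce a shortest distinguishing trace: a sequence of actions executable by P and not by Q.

ba

LTS(P): 8 reachable states
  p0 = b.((0 + 0 + b.0) | (a.0 + 0\{a}) + b.a.b.0) | -b-> p1
  p1 = (0 + 0 + b.0) | (a.0 + 0\{a}) + b.a.b.0 | -a-> p2, -b-> p3, -b-> p4
  p2 = (0 + 0 + b.0) | 0 | -b-> p5
  p3 = 0 | (a.0 + 0\{a}) | -a-> p5
  p4 = a.b.0 | -a-> p6
  p5 = 0 | 0 | (no moves)
  p6 = b.0 | -b-> p7
  p7 = 0 | (no moves)
LTS(Q): 6 reachable states
  q0 = b.((0 + 0 + b.0) | (0 + 0\{a}) + b.a.b.0) | -b-> q1
  q1 = (0 + 0 + b.0) | (0 + 0\{a}) + b.a.b.0 | -b-> q2, -b-> q3
  q2 = 0 | (0 + 0\{a}) | (no moves)
  q3 = a.b.0 | -a-> q4
  q4 = b.0 | -b-> q5
  q5 = 0 | (no moves)
Run σ = ⟨ba⟩ on P: start {p0}
  step 1 (b): {p1}
  step 2 (a): {p2}
  ✓ P
Run σ = ⟨ba⟩ on Q: start {q0}
  step 1 (b): {q1}
  step 2 (a): no successor for Q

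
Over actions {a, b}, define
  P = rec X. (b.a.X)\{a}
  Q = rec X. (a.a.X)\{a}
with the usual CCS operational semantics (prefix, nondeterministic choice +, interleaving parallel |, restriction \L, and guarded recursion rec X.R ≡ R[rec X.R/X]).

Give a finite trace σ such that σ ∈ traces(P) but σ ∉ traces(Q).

b

Reachable graph of P (2 states):
  s0 = rec X. (b.a.X)\{a} → -b-> s1
  s1 = (a.(rec X. (b.a.X)\{a}))\{a} → (no moves)
Reachable graph of Q (1 states):
  t0 = rec X. (a.a.X)\{a} → (no moves)
Trace ⟨b⟩ through P, begin at {s0}:
  [1] b ⇒ {s1}
  ✓ P
Trace ⟨b⟩ through Q, begin at {t0}:
  [1] b ⇒ ∅  — Q cannot continue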